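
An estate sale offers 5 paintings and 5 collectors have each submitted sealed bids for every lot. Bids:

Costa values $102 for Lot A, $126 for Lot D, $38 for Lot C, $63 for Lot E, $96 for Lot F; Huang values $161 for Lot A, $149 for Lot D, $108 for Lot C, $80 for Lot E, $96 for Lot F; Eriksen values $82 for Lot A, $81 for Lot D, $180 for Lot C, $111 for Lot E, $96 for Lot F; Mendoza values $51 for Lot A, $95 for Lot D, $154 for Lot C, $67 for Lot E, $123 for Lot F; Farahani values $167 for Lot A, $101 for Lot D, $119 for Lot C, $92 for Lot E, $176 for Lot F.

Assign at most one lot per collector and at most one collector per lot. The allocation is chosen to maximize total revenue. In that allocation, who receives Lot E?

Treat this as an assignment problem: match each collector to one lot.
Optimal: Costa→Lot D ($126), Huang→Lot A ($161), Eriksen→Lot E ($111), Mendoza→Lot C ($154), Farahani→Lot F ($176) — total 126+161+111+154+176 = $728.
Row-greedy (each collector in turn takes its best remaining lot) gives $682, worse by 46.
Next-best assignment: Costa→Lot D, Huang→Lot A, Eriksen→Lot C, Mendoza→Lot E, Farahani→Lot F = $710.
Eriksen's own top lot is Lot C ($180), but forcing Eriksen→Lot C and reassigning the rest optimally gives only $710 — worse by 18.

Eriksen receives Lot E.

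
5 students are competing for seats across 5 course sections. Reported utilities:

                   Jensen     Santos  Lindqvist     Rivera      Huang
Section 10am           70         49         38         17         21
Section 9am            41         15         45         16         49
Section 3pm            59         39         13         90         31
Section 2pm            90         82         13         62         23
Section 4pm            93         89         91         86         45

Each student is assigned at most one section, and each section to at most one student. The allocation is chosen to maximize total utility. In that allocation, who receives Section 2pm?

Santos receives Section 2pm.

Optimal: Jensen→Section 10am (70 points), Santos→Section 2pm (82 points), Lindqvist→Section 4pm (91 points), Rivera→Section 3pm (90 points), Huang→Section 9am (49 points) — total 70+82+91+90+49 = 382 points.
Next-best assignment: Jensen→Section 2pm, Santos→Section 10am, Lindqvist→Section 4pm, Rivera→Section 3pm, Huang→Section 9am = 369 points.
Santos's own top section is Section 4pm (89 points), but forcing Santos→Section 4pm and reassigning the rest optimally gives only 356 points — worse by 26.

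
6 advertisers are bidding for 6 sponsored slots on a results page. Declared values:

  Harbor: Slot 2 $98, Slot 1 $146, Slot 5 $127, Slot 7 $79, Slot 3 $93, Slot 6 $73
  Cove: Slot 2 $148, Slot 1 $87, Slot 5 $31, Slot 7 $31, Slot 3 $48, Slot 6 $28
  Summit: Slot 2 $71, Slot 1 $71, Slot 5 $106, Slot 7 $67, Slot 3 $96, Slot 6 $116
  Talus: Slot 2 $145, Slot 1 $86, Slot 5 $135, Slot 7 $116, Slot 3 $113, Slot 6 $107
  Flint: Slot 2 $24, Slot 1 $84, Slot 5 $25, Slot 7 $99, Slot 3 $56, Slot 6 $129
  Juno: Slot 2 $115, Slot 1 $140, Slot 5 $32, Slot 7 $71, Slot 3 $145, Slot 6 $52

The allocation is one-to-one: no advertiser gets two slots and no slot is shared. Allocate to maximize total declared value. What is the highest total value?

This is the linear assignment problem.
Optimal: Harbor→Slot 1 ($146), Cove→Slot 2 ($148), Summit→Slot 5 ($106), Talus→Slot 7 ($116), Flint→Slot 6 ($129), Juno→Slot 3 ($145) — total 146+148+106+116+129+145 = $790.
Column-greedy (each slot in turn goes to its best remaining advertiser) gives $789, worse by 1.

Maximum total: $790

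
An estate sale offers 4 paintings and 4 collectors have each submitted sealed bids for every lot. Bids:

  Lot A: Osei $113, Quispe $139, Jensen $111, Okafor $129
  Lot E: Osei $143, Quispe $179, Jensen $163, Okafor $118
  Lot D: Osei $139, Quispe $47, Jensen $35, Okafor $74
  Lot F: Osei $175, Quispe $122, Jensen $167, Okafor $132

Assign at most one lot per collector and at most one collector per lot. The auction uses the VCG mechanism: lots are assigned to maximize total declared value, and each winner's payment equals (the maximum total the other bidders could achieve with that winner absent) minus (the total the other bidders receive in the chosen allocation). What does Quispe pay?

Quispe pays $32.

Efficient allocation: Osei→Lot D ($139), Quispe→Lot E ($179), Jensen→Lot F ($167), Okafor→Lot A ($129); total welfare W = $614.
Quispe receives Lot E at value $179, so the others get W − 179 = $435.
Without Quispe: best allocation of the remaining 3 bidders over all 4 lots is Osei→Lot F ($175), Jensen→Lot E ($163), Okafor→Lot A ($129), total $467.
VCG payment = (others' best without Quispe) − (others' welfare with Quispe) = 467 − 435 = $32.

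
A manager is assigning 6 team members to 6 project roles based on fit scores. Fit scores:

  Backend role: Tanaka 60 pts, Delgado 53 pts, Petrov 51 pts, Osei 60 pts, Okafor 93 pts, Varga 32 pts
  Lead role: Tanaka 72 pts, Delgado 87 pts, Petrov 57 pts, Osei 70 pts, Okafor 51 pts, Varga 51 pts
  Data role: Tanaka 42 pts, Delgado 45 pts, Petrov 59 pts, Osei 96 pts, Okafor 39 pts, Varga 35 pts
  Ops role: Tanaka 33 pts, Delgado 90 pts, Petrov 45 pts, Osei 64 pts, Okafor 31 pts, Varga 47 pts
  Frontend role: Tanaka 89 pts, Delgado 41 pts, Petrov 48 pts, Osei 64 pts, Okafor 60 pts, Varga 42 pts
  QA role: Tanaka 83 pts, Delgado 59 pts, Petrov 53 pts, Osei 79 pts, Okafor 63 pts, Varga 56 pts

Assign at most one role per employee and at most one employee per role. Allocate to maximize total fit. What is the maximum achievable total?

Max total: 481 pts

This is the linear assignment problem.
Optimal: Tanaka→Frontend role (89 pts), Delgado→Ops role (90 pts), Petrov→Lead role (57 pts), Osei→Data role (96 pts), Okafor→Backend role (93 pts), Varga→QA role (56 pts) — total 89+90+57+96+93+56 = 481 pts.
Row-greedy (each employee in turn takes its best remaining role) gives 461 pts, worse by 20.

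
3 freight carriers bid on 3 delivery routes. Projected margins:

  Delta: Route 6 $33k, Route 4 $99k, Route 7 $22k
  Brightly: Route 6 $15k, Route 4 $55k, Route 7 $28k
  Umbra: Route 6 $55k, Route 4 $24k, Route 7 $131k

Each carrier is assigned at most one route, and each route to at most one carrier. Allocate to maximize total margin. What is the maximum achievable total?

Maximum total: $245k

This is a one-to-one assignment (maximum-weight bipartite matching).
Optimal: Delta→Route 4 ($99k), Brightly→Route 6 ($15k), Umbra→Route 7 ($131k) — total 99+15+131 = $245k.
Row-greedy (each carrier in turn takes its best remaining route) gives $182k, worse by 63.
Next-best assignment: Delta→Route 6, Brightly→Route 4, Umbra→Route 7 = $219k.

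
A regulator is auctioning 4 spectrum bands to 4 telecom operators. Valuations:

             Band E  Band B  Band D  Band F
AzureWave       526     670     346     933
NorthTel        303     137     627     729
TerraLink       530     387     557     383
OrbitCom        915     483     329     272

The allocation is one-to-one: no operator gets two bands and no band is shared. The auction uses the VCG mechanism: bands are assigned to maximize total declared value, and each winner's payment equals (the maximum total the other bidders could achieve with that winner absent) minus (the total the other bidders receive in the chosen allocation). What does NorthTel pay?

Efficient allocation: AzureWave→Band B ($670M), NorthTel→Band F ($729M), TerraLink→Band D ($557M), OrbitCom→Band E ($915M); total welfare W = $2871M.
NorthTel receives Band F at value $729M, so the others get W − 729 = $2142M.
Without NorthTel: best allocation of the remaining 3 bidders over all 4 bands is AzureWave→Band F ($933M), TerraLink→Band D ($557M), OrbitCom→Band E ($915M), total $2405M.
VCG payment = (others' best without NorthTel) − (others' welfare with NorthTel) = 2405 − 2142 = $263M.

NorthTel pays $263M.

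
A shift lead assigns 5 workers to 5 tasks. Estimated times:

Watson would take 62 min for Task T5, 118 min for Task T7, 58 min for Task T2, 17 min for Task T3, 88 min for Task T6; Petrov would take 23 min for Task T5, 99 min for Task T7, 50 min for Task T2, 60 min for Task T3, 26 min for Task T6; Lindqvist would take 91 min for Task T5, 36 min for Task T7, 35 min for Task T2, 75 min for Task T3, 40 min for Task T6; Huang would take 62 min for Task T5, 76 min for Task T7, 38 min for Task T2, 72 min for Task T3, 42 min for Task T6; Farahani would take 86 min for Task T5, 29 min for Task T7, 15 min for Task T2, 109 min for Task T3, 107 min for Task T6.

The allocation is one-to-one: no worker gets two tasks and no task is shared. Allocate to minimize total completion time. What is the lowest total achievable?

Treat this as an assignment problem: match each worker to one task.
Optimal: Watson→Task T3 (17 min), Petrov→Task T5 (23 min), Lindqvist→Task T7 (36 min), Huang→Task T6 (42 min), Farahani→Task T2 (15 min) — total 17+23+36+42+15 = 133 min.
Column-greedy (each task in turn goes to its cheapest remaining worker) gives 146 min, worse by 13.
Next-best assignment: Watson→Task T3, Petrov→Task T5, Lindqvist→Task T2, Huang→Task T6, Farahani→Task T7 = 146 min.

Min total: 133 min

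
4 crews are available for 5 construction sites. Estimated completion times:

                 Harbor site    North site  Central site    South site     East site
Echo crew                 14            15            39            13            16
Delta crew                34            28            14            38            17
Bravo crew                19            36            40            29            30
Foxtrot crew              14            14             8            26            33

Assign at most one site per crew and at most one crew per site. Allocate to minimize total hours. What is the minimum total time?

Minimum total: 57 hours

Optimal: Echo crew→South site (13 hours), Delta crew→East site (17 hours), Bravo crew→Harbor site (19 hours), Foxtrot crew→Central site (8 hours) — total 13+17+19+8 = 57 hours.
Row-greedy (each crew in turn takes its cheapest remaining site) gives 60 hours, worse by 3.
Next-best assignment: Echo crew→North site, Delta crew→East site, Bravo crew→Harbor site, Foxtrot crew→Central site = 59 hours.
Swapping Bravo crew↔Foxtrot crew (Bravo crew→Central site 40 hours, Foxtrot crew→Harbor site 14 hours) adds 27.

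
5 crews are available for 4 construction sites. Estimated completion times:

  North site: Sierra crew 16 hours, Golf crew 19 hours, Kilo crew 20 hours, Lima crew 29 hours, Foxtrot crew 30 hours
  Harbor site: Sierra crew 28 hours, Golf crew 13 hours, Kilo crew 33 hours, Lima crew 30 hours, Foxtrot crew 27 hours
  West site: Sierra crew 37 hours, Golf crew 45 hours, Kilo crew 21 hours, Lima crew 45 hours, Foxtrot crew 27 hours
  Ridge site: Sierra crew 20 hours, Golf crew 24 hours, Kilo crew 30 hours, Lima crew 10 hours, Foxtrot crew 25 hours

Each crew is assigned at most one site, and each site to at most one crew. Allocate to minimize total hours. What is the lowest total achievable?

Optimal: Sierra crew→North site (16 hours), Golf crew→Harbor site (13 hours), Kilo crew→West site (21 hours), Lima crew→Ridge site (10 hours) — total 16+13+21+10 = 60 hours.
Next-best assignment: Sierra crew→North site, Golf crew→Harbor site, Foxtrot crew→West site, Lima crew→Ridge site = 66 hours.
Swapping Kilo crew↔Lima crew (Kilo crew→Ridge site 30 hours, Lima crew→West site 45 hours) adds 44.

Minimum total: 60 hours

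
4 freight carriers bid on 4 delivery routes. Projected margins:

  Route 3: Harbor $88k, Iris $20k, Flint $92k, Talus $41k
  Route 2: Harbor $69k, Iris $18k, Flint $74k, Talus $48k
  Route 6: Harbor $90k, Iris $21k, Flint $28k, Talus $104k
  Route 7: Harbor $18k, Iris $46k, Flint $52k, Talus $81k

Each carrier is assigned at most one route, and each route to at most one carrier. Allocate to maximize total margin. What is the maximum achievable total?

Maximum total: $312k

Optimal: Harbor→Route 3 ($88k), Iris→Route 7 ($46k), Flint→Route 2 ($74k), Talus→Route 6 ($104k) — total 88+46+74+104 = $312k.
Row-greedy (each carrier in turn takes its best remaining route) gives $276k, worse by 36.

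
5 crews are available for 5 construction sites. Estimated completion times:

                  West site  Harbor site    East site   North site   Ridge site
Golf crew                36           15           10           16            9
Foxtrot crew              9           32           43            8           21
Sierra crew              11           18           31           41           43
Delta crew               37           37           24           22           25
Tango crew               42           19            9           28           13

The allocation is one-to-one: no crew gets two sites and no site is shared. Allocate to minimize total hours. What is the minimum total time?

This is a one-to-one assignment (minimum-cost bipartite matching).
Optimal: Golf crew→Ridge site (9 hours), Foxtrot crew→West site (9 hours), Sierra crew→Harbor site (18 hours), Delta crew→North site (22 hours), Tango crew→East site (9 hours) — total 9+9+18+22+9 = 67 hours.
Min-entry greedy (repeatedly take the single cheapest remaining cell) gives 74 hours, worse by 7.
Every other assignment is strictly worse.

Minimum total: 67 hours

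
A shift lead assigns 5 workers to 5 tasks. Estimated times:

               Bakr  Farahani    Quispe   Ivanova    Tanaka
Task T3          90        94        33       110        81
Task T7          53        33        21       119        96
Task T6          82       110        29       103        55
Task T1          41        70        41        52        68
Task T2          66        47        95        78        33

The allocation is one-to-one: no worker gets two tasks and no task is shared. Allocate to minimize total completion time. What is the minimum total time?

Optimal: Bakr→Task T6 (82 min), Farahani→Task T7 (33 min), Quispe→Task T3 (33 min), Ivanova→Task T1 (52 min), Tanaka→Task T2 (33 min) — total 82+33+33+52+33 = 233 min.
Column-greedy (each task in turn goes to its cheapest remaining worker) gives 240 min, worse by 7.

Minimum total: 233 min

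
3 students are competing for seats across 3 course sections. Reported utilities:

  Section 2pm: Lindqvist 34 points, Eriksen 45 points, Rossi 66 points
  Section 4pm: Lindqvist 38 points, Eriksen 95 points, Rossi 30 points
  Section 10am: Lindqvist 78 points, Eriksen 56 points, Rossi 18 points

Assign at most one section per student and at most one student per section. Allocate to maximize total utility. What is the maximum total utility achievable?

Optimal: Lindqvist→Section 10am (78 points), Eriksen→Section 4pm (95 points), Rossi→Section 2pm (66 points) — total 78+95+66 = 239 points.
Next-best assignment: Lindqvist→Section 4pm, Eriksen→Section 10am, Rossi→Section 2pm = 160 points.
Swapping Eriksen↔Lindqvist (Eriksen→Section 10am 56 points, Lindqvist→Section 4pm 38 points) loses 79.

Maximum total: 239 points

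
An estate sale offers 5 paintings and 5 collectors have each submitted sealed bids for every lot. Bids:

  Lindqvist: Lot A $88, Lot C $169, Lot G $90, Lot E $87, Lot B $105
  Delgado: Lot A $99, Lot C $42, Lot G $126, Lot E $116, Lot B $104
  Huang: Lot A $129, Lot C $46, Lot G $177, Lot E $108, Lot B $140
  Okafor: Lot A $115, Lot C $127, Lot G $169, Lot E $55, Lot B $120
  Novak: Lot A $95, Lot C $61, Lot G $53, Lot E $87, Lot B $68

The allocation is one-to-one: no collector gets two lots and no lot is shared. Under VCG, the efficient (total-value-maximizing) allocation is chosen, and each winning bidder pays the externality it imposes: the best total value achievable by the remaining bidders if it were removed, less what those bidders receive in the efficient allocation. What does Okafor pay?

Efficient allocation: Lindqvist→Lot C ($169), Delgado→Lot E ($116), Huang→Lot B ($140), Okafor→Lot G ($169), Novak→Lot A ($95); total welfare W = $689.
Okafor receives Lot G at value $169, so the others get W − 169 = $520.
Without Okafor: best allocation of the remaining 4 bidders over all 5 lots is Lindqvist→Lot C ($169), Delgado→Lot E ($116), Huang→Lot G ($177), Novak→Lot A ($95), total $557.
VCG payment = (others' best without Okafor) − (others' welfare with Okafor) = 557 − 520 = $37.

Okafor pays $37.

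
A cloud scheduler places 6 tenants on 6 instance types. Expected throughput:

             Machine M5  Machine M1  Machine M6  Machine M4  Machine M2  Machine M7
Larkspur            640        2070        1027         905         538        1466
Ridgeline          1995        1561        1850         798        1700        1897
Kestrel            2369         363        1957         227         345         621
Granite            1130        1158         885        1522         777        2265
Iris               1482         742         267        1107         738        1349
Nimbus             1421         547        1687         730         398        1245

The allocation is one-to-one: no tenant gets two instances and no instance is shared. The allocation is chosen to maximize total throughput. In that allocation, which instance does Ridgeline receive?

Optimal: Larkspur→Machine M1 (2070 ops/s), Ridgeline→Machine M2 (1700 ops/s), Kestrel→Machine M5 (2369 ops/s), Granite→Machine M7 (2265 ops/s), Iris→Machine M4 (1107 ops/s), Nimbus→Machine M6 (1687 ops/s) — total 2070+1700+2369+2265+1107+1687 = 11198 ops/s.
Max-entry greedy (repeatedly take the single best remaining cell) gives 10059 ops/s, worse by 1139.
Next-best assignment: Larkspur→Machine M1, Ridgeline→Machine M2, Kestrel→Machine M5, Granite→Machine M4, Iris→Machine M7, Nimbus→Machine M6 = 10697 ops/s.
No other one-to-one assignment exceeds 11198 ops/s.
Ridgeline's own top instance is Machine M5 (1995 ops/s), but forcing Ridgeline→Machine M5 and reassigning the rest optimally gives only 9792 ops/s — worse by 1406.

Ridgeline receives Machine M2.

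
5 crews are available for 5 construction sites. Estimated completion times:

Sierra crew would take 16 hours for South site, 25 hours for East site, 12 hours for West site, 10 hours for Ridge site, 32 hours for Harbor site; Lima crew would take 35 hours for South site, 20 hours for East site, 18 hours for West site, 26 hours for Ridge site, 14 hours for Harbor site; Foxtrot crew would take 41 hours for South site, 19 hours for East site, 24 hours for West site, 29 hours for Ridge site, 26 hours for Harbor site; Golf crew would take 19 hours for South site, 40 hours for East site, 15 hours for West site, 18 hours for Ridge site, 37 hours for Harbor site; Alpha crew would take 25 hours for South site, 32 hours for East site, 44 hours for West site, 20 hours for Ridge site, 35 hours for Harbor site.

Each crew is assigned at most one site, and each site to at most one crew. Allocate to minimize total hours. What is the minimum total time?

Optimal: Sierra crew→Ridge site (10 hours), Lima crew→Harbor site (14 hours), Foxtrot crew→East site (19 hours), Golf crew→West site (15 hours), Alpha crew→South site (25 hours) — total 10+14+19+15+25 = 83 hours.
Next-best assignment: Sierra crew→South site, Lima crew→Harbor site, Foxtrot crew→East site, Golf crew→West site, Alpha crew→Ridge site = 84 hours.
Checked against all permutations: 83 hours is optimal.

Min total: 83 hours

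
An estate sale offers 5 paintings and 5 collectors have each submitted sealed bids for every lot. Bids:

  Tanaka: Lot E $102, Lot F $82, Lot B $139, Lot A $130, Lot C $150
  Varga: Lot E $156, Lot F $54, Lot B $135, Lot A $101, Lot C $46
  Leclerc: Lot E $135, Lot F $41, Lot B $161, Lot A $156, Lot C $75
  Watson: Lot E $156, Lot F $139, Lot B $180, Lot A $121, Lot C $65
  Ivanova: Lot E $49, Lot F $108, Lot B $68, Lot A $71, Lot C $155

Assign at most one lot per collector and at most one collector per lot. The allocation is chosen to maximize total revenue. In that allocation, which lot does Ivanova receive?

Optimal: Tanaka→Lot C ($150), Varga→Lot E ($156), Leclerc→Lot A ($156), Watson→Lot B ($180), Ivanova→Lot F ($108) — total 150+156+156+180+108 = $750.
Row-greedy (each collector in turn takes its best remaining lot) gives $677, worse by 73.
Ivanova's own top lot is Lot C ($155), but forcing Ivanova→Lot C and reassigning the rest optimally gives only $745 — worse by 5.

Ivanova receives Lot F.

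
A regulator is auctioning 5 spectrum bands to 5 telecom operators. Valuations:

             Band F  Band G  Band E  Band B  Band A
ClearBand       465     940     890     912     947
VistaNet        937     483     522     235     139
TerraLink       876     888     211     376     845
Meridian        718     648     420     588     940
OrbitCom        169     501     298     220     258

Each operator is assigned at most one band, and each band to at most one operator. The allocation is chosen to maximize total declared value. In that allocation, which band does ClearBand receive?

Optimal: ClearBand→Band B ($912M), VistaNet→Band F ($937M), TerraLink→Band G ($888M), Meridian→Band A ($940M), OrbitCom→Band E ($298M) — total 912+937+888+940+298 = $3975M.
Next-best assignment: ClearBand→Band E, VistaNet→Band F, TerraLink→Band G, Meridian→Band A, OrbitCom→Band B = $3875M.
ClearBand's own top band is Band A ($947M), but forcing ClearBand→Band A and reassigning the rest optimally gives only $3658M — worse by 317.

ClearBand receives Band B.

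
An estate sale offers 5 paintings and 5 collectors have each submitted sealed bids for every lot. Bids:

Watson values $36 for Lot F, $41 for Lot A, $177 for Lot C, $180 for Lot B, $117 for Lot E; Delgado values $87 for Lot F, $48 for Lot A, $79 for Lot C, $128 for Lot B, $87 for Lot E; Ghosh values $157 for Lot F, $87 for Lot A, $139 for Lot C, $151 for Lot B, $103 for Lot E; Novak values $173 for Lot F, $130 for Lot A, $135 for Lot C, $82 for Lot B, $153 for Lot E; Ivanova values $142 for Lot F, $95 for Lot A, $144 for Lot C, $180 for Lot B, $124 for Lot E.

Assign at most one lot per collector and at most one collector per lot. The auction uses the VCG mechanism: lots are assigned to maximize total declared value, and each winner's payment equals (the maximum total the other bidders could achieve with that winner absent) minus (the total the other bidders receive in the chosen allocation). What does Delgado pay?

Efficient allocation: Watson→Lot C ($177), Delgado→Lot E ($87), Ghosh→Lot F ($157), Novak→Lot A ($130), Ivanova→Lot B ($180); total welfare W = $731.
Delgado receives Lot E at value $87, so the others get W − 87 = $644.
Without Delgado: best allocation of the remaining 4 bidders over all 5 lots is Watson→Lot C ($177), Ghosh→Lot F ($157), Novak→Lot E ($153), Ivanova→Lot B ($180), total $667.
VCG payment = (others' best without Delgado) − (others' welfare with Delgado) = 667 − 644 = $23.

Delgado pays $23.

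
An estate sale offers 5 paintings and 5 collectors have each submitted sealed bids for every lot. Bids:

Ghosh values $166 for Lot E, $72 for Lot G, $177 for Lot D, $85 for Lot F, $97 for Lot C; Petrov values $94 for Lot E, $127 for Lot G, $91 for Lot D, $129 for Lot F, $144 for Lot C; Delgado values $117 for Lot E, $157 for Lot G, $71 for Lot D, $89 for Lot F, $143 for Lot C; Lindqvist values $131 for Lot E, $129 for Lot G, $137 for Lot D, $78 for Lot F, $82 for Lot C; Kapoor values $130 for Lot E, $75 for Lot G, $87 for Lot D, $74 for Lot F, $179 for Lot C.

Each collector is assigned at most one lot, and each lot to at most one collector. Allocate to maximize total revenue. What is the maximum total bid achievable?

Maximum total: $773

Optimal: Ghosh→Lot D ($177), Petrov→Lot F ($129), Delgado→Lot G ($157), Lindqvist→Lot E ($131), Kapoor→Lot C ($179) — total 177+129+157+131+179 = $773.
Row-greedy (each collector in turn takes its best remaining lot) gives $683, worse by 90.
Next-best assignment: Ghosh→Lot E, Petrov→Lot F, Delgado→Lot G, Lindqvist→Lot D, Kapoor→Lot C = $768.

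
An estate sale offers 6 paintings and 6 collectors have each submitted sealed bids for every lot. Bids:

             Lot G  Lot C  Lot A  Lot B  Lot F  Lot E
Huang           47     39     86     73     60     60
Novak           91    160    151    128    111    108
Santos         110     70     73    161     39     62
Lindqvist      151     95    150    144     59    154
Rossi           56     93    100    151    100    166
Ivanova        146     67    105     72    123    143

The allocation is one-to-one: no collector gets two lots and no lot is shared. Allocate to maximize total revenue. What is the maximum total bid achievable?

Optimal: Huang→Lot A ($86), Novak→Lot C ($160), Santos→Lot B ($161), Lindqvist→Lot G ($151), Rossi→Lot E ($166), Ivanova→Lot F ($123) — total 86+160+161+151+166+123 = $847.
Checked against all permutations: $847 is optimal.

Max total: $847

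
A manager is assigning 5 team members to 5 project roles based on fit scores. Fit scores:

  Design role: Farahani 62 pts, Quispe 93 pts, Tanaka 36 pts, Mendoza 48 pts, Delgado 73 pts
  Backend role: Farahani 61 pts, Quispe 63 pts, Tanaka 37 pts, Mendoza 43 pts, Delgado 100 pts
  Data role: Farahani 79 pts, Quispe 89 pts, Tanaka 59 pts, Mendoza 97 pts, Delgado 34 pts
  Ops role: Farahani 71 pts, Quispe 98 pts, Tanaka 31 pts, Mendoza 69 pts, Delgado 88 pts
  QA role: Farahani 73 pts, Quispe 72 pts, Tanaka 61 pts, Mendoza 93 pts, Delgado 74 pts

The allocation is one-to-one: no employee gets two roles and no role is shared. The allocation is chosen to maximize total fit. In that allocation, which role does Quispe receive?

Quispe receives Design role.

Optimal: Farahani→Ops role (71 pts), Quispe→Design role (93 pts), Tanaka→QA role (61 pts), Mendoza→Data role (97 pts), Delgado→Backend role (100 pts) — total 71+93+61+97+100 = 422 pts.
Row-greedy (each employee in turn takes its best remaining role) gives 386 pts, worse by 36.
Quispe's own top role is Ops role (98 pts), but forcing Quispe→Ops role and reassigning the rest optimally gives only 418 pts — worse by 4.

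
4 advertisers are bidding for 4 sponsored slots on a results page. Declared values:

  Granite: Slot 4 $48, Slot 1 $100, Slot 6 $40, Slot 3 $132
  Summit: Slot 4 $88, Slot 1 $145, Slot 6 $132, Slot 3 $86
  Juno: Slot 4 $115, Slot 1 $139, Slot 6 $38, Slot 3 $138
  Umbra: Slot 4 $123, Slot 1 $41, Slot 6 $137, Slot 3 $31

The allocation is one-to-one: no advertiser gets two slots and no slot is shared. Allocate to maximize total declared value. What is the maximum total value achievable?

Max total: $529

Optimal: Granite→Slot 3 ($132), Summit→Slot 1 ($145), Juno→Slot 4 ($115), Umbra→Slot 6 ($137) — total 132+145+115+137 = $529.
Max-entry greedy (repeatedly take the single best remaining cell) gives $468, worse by 61.
Checked against all permutations: $529 is optimal.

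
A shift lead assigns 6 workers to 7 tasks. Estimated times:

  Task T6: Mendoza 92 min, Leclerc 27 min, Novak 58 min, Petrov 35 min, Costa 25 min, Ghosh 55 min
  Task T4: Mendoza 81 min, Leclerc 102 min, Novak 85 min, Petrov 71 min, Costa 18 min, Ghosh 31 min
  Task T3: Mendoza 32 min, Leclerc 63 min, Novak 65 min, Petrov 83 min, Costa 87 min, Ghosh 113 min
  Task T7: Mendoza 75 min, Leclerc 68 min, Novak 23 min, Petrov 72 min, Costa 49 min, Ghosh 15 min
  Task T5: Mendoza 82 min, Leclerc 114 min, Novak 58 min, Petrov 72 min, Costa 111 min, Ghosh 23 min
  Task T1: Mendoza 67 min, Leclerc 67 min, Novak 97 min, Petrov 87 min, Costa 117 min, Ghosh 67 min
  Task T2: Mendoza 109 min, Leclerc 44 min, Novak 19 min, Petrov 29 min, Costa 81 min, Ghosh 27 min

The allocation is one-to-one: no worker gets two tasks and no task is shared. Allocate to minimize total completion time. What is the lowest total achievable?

This is the linear assignment problem.
Optimal: Mendoza→Task T3 (32 min), Leclerc→Task T6 (27 min), Novak→Task T7 (23 min), Petrov→Task T2 (29 min), Costa→Task T4 (18 min), Ghosh→Task T5 (23 min) — total 32+27+23+29+18+23 = 152 min.
Row-greedy (each worker in turn takes its cheapest remaining task) gives 221 min, worse by 69.
Checked against all permutations: 152 min is optimal.

Minimum total: 152 min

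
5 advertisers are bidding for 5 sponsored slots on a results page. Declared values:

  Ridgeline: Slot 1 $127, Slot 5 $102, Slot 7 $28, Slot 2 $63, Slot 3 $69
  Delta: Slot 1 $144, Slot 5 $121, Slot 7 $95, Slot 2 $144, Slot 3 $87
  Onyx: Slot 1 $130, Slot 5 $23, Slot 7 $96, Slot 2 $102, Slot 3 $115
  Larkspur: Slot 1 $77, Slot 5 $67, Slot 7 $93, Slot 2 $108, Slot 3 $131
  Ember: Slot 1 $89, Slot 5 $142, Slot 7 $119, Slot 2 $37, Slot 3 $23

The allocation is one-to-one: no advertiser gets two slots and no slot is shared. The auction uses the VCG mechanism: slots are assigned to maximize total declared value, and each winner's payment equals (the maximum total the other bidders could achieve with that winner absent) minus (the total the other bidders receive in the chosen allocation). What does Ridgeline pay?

Ridgeline pays $34.

Efficient allocation: Ridgeline→Slot 1 ($127), Delta→Slot 2 ($144), Onyx→Slot 7 ($96), Larkspur→Slot 3 ($131), Ember→Slot 5 ($142); total welfare W = $640.
Ridgeline receives Slot 1 at value $127, so the others get W − 127 = $513.
Without Ridgeline: best allocation of the remaining 4 bidders over all 5 slots is Delta→Slot 2 ($144), Onyx→Slot 1 ($130), Larkspur→Slot 3 ($131), Ember→Slot 5 ($142), total $547.
VCG payment = (others' best without Ridgeline) − (others' welfare with Ridgeline) = 547 − 513 = $34.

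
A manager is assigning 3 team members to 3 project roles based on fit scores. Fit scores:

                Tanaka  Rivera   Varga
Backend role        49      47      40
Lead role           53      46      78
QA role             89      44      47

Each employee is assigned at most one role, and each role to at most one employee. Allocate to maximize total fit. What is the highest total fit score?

Maximum total: 214 pts

Optimal: Tanaka→QA role (89 pts), Rivera→Backend role (47 pts), Varga→Lead role (78 pts) — total 89+47+78 = 214 pts.
Column-greedy (each role in turn goes to its best remaining employee) gives 171 pts, worse by 43.
No other one-to-one assignment exceeds 214 pts.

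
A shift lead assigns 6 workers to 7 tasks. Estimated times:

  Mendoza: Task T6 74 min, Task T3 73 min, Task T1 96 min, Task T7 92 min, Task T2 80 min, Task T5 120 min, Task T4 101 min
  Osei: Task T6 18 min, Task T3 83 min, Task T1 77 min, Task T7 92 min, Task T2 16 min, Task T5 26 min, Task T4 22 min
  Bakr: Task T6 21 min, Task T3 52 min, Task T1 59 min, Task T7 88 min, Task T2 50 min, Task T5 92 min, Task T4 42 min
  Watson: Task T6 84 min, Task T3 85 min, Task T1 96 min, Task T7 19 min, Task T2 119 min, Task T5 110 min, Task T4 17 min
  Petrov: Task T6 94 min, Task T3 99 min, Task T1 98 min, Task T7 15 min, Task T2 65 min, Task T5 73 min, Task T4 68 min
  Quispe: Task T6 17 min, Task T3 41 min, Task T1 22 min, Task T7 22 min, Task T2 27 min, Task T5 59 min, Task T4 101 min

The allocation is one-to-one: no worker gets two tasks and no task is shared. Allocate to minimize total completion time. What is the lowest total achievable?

Optimal: Mendoza→Task T3 (73 min), Osei→Task T2 (16 min), Bakr→Task T6 (21 min), Watson→Task T4 (17 min), Petrov→Task T7 (15 min), Quispe→Task T1 (22 min) — total 73+16+21+17+15+22 = 164 min.
Every other assignment is strictly worse.

Min total: 164 min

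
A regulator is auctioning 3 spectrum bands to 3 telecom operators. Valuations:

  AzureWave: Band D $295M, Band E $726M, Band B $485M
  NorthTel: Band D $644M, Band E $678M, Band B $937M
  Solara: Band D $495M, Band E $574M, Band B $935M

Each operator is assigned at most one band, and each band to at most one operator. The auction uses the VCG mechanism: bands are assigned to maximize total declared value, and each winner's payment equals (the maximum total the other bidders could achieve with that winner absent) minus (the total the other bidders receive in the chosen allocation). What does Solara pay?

Solara pays $293M.

Efficient allocation: AzureWave→Band E ($726M), NorthTel→Band D ($644M), Solara→Band B ($935M); total welfare W = $2305M.
Solara receives Band B at value $935M, so the others get W − 935 = $1370M.
Without Solara: best allocation of the remaining 2 bidders over all 3 bands is AzureWave→Band E ($726M), NorthTel→Band B ($937M), total $1663M.
VCG payment = (others' best without Solara) − (others' welfare with Solara) = 1663 − 1370 = $293M.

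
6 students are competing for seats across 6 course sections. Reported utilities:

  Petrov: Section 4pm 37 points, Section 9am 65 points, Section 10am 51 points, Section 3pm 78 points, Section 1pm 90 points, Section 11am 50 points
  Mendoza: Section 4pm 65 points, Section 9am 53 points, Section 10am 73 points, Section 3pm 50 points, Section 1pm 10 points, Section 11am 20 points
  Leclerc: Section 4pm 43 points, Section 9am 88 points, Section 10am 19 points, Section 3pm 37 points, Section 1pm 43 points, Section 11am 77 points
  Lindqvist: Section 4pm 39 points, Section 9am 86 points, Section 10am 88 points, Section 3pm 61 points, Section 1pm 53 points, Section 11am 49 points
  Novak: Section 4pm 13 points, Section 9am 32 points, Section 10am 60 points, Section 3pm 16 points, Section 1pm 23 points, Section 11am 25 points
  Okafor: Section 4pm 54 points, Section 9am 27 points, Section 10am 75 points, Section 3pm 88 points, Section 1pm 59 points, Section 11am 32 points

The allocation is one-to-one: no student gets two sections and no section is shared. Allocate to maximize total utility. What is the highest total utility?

Optimal: Petrov→Section 1pm (90 points), Mendoza→Section 4pm (65 points), Leclerc→Section 11am (77 points), Lindqvist→Section 9am (86 points), Novak→Section 10am (60 points), Okafor→Section 3pm (88 points) — total 90+65+77+86+60+88 = 466 points.
Column-greedy (each section in turn goes to its best remaining student) gives 444 points, worse by 22.

Maximum total: 466 points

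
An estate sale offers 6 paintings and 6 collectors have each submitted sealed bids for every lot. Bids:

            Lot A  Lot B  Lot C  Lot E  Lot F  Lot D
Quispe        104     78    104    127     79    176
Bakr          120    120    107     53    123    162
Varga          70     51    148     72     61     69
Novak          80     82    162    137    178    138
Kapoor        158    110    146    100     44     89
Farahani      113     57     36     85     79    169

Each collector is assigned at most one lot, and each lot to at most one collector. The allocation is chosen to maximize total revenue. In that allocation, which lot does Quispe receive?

Optimal: Quispe→Lot E ($127), Bakr→Lot B ($120), Varga→Lot C ($148), Novak→Lot F ($178), Kapoor→Lot A ($158), Farahani→Lot D ($169) — total 127+120+148+178+158+169 = $900.
Column-greedy (each lot in turn goes to its best remaining collector) gives $715, worse by 185.
No other one-to-one assignment exceeds $900.
Quispe's own top lot is Lot D ($176), but forcing Quispe→Lot D and reassigning the rest optimally gives only $865 — worse by 35.

Quispe receives Lot E.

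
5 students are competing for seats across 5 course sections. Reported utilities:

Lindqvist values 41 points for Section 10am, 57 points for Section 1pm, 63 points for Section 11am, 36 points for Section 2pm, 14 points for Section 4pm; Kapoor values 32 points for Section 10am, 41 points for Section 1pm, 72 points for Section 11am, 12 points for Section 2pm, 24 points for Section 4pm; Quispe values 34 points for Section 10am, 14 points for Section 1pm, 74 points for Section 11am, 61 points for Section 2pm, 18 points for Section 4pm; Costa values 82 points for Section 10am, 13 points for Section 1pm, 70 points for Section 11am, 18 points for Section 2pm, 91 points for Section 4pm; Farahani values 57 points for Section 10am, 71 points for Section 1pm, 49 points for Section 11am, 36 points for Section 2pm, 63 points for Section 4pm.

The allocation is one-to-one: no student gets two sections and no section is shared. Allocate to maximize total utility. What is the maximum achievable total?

Treat this as an assignment problem: match each student to one section.
Optimal: Lindqvist→Section 1pm (57 points), Kapoor→Section 11am (72 points), Quispe→Section 2pm (61 points), Costa→Section 4pm (91 points), Farahani→Section 10am (57 points) — total 57+72+61+91+57 = 338 points.
Row-greedy (each student in turn takes its best remaining section) gives 313 points, worse by 25.
Swapping Quispe↔Lindqvist (Quispe→Section 1pm 14 points, Lindqvist→Section 2pm 36 points) loses 68.

Max total: 338 points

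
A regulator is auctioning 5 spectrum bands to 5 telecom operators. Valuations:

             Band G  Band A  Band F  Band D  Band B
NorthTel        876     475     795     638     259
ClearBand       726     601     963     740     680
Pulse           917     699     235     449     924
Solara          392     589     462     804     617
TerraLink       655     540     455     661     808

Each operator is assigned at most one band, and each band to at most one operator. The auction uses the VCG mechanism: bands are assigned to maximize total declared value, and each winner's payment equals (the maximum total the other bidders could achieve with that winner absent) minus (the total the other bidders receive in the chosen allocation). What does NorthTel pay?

NorthTel pays $218M.

Efficient allocation: NorthTel→Band G ($876M), ClearBand→Band F ($963M), Pulse→Band A ($699M), Solara→Band D ($804M), TerraLink→Band B ($808M); total welfare W = $4150M.
NorthTel receives Band G at value $876M, so the others get W − 876 = $3274M.
Without NorthTel: best allocation of the remaining 4 bidders over all 5 bands is ClearBand→Band F ($963M), Pulse→Band G ($917M), Solara→Band D ($804M), TerraLink→Band B ($808M), total $3492M.
VCG payment = (others' best without NorthTel) − (others' welfare with NorthTel) = 3492 − 3274 = $218M.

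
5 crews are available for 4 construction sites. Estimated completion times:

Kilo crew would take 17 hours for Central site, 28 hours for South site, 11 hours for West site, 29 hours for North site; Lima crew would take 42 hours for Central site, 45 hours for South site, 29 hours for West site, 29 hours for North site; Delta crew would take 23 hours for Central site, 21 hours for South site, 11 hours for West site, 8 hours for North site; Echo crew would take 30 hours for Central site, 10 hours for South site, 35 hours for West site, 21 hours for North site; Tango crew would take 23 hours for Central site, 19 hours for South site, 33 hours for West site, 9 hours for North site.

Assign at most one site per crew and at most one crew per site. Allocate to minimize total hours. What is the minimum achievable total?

Optimal: Kilo crew→Central site (17 hours), Echo crew→South site (10 hours), Delta crew→West site (11 hours), Tango crew→North site (9 hours) — total 17+10+11+9 = 47 hours.
Row-greedy (each crew in turn takes its cheapest remaining site) gives 91 hours, worse by 44.
Every other assignment is strictly worse.

Min total: 47 hours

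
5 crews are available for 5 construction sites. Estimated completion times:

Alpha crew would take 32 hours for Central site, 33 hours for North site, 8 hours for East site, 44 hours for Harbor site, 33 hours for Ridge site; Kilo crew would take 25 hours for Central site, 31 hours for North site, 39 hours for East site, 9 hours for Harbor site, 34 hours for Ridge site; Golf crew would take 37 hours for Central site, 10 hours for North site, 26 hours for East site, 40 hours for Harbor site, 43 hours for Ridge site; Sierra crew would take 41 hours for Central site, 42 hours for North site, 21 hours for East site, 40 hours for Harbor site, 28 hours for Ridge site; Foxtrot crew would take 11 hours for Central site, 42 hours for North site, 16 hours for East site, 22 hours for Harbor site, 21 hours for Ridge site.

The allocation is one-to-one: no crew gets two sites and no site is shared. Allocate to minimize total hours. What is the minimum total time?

Min total: 66 hours

Optimal: Alpha crew→East site (8 hours), Kilo crew→Harbor site (9 hours), Golf crew→North site (10 hours), Sierra crew→Ridge site (28 hours), Foxtrot crew→Central site (11 hours) — total 8+9+10+28+11 = 66 hours.
Next-best assignment: Alpha crew→Ridge site, Kilo crew→Harbor site, Golf crew→North site, Sierra crew→East site, Foxtrot crew→Central site = 84 hours.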